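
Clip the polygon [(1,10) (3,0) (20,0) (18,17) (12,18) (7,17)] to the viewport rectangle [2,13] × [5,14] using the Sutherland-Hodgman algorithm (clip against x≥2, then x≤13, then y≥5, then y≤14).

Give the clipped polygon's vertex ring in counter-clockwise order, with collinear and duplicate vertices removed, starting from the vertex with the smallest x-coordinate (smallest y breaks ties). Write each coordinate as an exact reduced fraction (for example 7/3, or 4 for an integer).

1. After x ≥ 2: [(2,67/6) (2,5) (3,0) (20,0) (18,17) (12,18) (7,17)]
2. After x ≤ 13: [(2,67/6) (2,5) (3,0) (13,0) (13,107/6) (12,18) (7,17)]
3. After y ≥ 5: [(2,67/6) (2,5) (2,5) (13,5) (13,107/6) (12,18) (7,17)]
4. After y ≤ 14: [(31/7,14) (2,67/6) (2,5) (2,5) (13,5) (13,14)]
5. Canonical ring: [(2,5) (13,5) (13,14) (31/7,14) (2,67/6)]

Clipped polygon: [(2,5) (13,5) (13,14) (31/7,14) (2,67/6)]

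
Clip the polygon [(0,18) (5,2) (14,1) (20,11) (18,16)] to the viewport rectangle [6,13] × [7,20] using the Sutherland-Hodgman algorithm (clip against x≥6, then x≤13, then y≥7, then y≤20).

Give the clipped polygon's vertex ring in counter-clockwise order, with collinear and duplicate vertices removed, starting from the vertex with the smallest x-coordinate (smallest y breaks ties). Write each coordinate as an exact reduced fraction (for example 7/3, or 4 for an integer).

1. After x ≥ 6: [(6,52/3) (6,17/9) (14,1) (20,11) (18,16)]
2. After x ≤ 13: [(13,149/9) (6,52/3) (6,17/9) (13,10/9)]
3. After y ≥ 7: [(13,7) (13,149/9) (6,52/3) (6,7)]
4. After y ≤ 20: [(13,7) (13,149/9) (6,52/3) (6,7)]
5. Canonical ring: [(6,7) (13,7) (13,149/9) (6,52/3)]

Clipped polygon: [(6,7) (13,7) (13,149/9) (6,52/3)]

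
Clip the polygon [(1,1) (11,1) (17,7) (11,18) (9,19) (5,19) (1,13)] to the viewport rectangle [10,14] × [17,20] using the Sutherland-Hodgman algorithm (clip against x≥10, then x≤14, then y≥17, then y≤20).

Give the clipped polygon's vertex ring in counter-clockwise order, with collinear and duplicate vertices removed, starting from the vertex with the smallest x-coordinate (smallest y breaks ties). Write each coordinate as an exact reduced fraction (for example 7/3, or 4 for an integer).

1. After x ≥ 10: [(10,1) (11,1) (17,7) (11,18) (10,37/2)]
2. After x ≤ 14: [(10,1) (11,1) (14,4) (14,25/2) (11,18) (10,37/2)]
3. After y ≥ 17: [(10,17) (127/11,17) (11,18) (10,37/2)]
4. After y ≤ 20: [(10,17) (127/11,17) (11,18) (10,37/2)]
5. Canonical ring: [(10,17) (127/11,17) (11,18) (10,37/2)]

Clipped polygon: [(10,17) (127/11,17) (11,18) (10,37/2)]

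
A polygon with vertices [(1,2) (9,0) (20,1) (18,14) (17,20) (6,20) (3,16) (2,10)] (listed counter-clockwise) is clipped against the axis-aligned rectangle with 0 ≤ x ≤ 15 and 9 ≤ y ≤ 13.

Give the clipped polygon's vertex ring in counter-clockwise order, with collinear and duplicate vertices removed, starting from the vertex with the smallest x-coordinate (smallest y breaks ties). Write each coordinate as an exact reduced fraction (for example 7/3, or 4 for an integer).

Clipped polygon: [(15/8,9) (15,9) (15,13) (5/2,13) (2,10)]

1. After x ≥ 0: [(1,2) (9,0) (20,1) (18,14) (17,20) (6,20) (3,16) (2,10)]
2. After x ≤ 15: [(1,2) (9,0) (15,6/11) (15,20) (6,20) (3,16) (2,10)]
3. After y ≥ 9: [(15/8,9) (15,9) (15,20) (6,20) (3,16) (2,10)]
4. After y ≤ 13: [(15/8,9) (15,9) (15,13) (5/2,13) (2,10)]
5. Canonical ring: [(15/8,9) (15,9) (15,13) (5/2,13) (2,10)]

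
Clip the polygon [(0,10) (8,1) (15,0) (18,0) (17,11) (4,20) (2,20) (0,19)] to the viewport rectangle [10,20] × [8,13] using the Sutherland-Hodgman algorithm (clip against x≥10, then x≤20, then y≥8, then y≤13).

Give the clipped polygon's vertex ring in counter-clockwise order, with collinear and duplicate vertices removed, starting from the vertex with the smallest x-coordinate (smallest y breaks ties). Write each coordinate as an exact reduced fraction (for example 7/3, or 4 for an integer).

Clipped polygon: [(10,8) (190/11,8) (17,11) (127/9,13) (10,13)]

1. After x ≥ 10: [(10,5/7) (15,0) (18,0) (17,11) (10,206/13)]
2. After x ≤ 20: [(10,5/7) (15,0) (18,0) (17,11) (10,206/13)]
3. After y ≥ 8: [(10,8) (190/11,8) (17,11) (10,206/13)]
4. After y ≤ 13: [(10,13) (10,8) (190/11,8) (17,11) (127/9,13)]
5. Canonical ring: [(10,8) (190/11,8) (17,11) (127/9,13) (10,13)]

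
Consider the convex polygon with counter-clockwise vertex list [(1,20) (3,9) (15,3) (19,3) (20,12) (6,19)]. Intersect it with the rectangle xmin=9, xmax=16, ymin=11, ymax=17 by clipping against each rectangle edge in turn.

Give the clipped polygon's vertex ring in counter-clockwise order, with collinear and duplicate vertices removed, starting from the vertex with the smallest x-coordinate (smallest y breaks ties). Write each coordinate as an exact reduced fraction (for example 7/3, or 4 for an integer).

1. After x ≥ 9: [(9,6) (15,3) (19,3) (20,12) (9,35/2)]
2. After x ≤ 16: [(9,6) (15,3) (16,3) (16,14) (9,35/2)]
3. After y ≥ 11: [(9,11) (16,11) (16,14) (9,35/2)]
4. After y ≤ 17: [(9,17) (9,11) (16,11) (16,14) (10,17)]
5. Canonical ring: [(9,11) (16,11) (16,14) (10,17) (9,17)]

Clipped polygon: [(9,11) (16,11) (16,14) (10,17) (9,17)]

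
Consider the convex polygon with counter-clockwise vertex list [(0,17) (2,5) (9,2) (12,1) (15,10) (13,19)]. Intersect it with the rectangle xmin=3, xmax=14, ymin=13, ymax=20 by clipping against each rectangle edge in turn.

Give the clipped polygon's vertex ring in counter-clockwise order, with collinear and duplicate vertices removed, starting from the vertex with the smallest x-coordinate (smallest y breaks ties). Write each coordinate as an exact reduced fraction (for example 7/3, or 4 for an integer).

1. After x ≥ 3: [(3,227/13) (3,32/7) (9,2) (12,1) (15,10) (13,19)]
2. After x ≤ 14: [(3,227/13) (3,32/7) (9,2) (12,1) (14,7) (14,29/2) (13,19)]
3. After y ≥ 13: [(3,227/13) (3,13) (14,13) (14,29/2) (13,19)]
4. After y ≤ 20: [(3,227/13) (3,13) (14,13) (14,29/2) (13,19)]
5. Canonical ring: [(3,13) (14,13) (14,29/2) (13,19) (3,227/13)]

Clipped polygon: [(3,13) (14,13) (14,29/2) (13,19) (3,227/13)]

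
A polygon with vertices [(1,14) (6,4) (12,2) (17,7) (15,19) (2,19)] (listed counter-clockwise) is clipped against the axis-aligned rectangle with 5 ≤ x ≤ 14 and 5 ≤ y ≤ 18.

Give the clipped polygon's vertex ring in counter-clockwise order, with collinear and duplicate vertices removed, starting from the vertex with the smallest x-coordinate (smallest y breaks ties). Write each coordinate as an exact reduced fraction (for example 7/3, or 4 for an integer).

1. After x ≥ 5: [(5,6) (6,4) (12,2) (17,7) (15,19) (5,19)]
2. After x ≤ 14: [(5,6) (6,4) (12,2) (14,4) (14,19) (5,19)]
3. After y ≥ 5: [(5,6) (11/2,5) (14,5) (14,19) (5,19)]
4. After y ≤ 18: [(5,18) (5,6) (11/2,5) (14,5) (14,18)]
5. Canonical ring: [(5,6) (11/2,5) (14,5) (14,18) (5,18)]

Clipped polygon: [(5,6) (11/2,5) (14,5) (14,18) (5,18)]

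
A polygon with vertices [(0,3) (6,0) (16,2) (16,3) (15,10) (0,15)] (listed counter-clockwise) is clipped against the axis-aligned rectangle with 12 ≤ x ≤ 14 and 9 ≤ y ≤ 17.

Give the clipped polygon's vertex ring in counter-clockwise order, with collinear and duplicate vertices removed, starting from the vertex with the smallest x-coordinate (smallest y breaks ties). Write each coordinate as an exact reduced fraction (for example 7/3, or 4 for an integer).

Clipped polygon: [(12,9) (14,9) (14,31/3) (12,11)]

1. After x ≥ 12: [(12,6/5) (16,2) (16,3) (15,10) (12,11)]
2. After x ≤ 14: [(12,6/5) (14,8/5) (14,31/3) (12,11)]
3. After y ≥ 9: [(12,9) (14,9) (14,31/3) (12,11)]
4. After y ≤ 17: [(12,9) (14,9) (14,31/3) (12,11)]
5. Canonical ring: [(12,9) (14,9) (14,31/3) (12,11)]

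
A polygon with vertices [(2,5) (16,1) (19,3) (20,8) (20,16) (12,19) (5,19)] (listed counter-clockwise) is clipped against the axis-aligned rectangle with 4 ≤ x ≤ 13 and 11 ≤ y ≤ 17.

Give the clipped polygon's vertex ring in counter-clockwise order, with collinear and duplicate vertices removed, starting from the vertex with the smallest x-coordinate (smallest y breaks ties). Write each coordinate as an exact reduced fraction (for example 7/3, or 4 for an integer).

1. After x ≥ 4: [(4,43/3) (4,31/7) (16,1) (19,3) (20,8) (20,16) (12,19) (5,19)]
2. After x ≤ 13: [(4,43/3) (4,31/7) (13,13/7) (13,149/8) (12,19) (5,19)]
3. After y ≥ 11: [(4,43/3) (4,11) (13,11) (13,149/8) (12,19) (5,19)]
4. After y ≤ 17: [(32/7,17) (4,43/3) (4,11) (13,11) (13,17)]
5. Canonical ring: [(4,11) (13,11) (13,17) (32/7,17) (4,43/3)]

Clipped polygon: [(4,11) (13,11) (13,17) (32/7,17) (4,43/3)]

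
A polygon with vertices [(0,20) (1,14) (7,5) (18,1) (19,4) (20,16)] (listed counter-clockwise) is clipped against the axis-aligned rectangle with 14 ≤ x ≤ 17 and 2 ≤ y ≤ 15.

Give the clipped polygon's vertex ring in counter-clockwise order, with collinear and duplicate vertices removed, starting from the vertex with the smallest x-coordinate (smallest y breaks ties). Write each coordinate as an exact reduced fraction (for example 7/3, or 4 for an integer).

1. After x ≥ 14: [(14,86/5) (14,27/11) (18,1) (19,4) (20,16)]
2. After x ≤ 17: [(17,83/5) (14,86/5) (14,27/11) (17,15/11)]
3. After y ≥ 2: [(17,2) (17,83/5) (14,86/5) (14,27/11) (61/4,2)]
4. After y ≤ 15: [(17,2) (17,15) (14,15) (14,27/11) (61/4,2)]
5. Canonical ring: [(14,27/11) (61/4,2) (17,2) (17,15) (14,15)]

Clipped polygon: [(14,27/11) (61/4,2) (17,2) (17,15) (14,15)]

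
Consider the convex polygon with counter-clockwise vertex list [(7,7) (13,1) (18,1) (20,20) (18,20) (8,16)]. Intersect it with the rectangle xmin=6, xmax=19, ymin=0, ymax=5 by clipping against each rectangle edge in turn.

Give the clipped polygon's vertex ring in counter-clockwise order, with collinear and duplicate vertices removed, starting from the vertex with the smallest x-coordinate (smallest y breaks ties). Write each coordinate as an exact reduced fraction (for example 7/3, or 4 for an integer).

1. After x ≥ 6: [(7,7) (13,1) (18,1) (20,20) (18,20) (8,16)]
2. After x ≤ 19: [(7,7) (13,1) (18,1) (19,21/2) (19,20) (18,20) (8,16)]
3. After y ≥ 0: [(7,7) (13,1) (18,1) (19,21/2) (19,20) (18,20) (8,16)]
4. After y ≤ 5: [(9,5) (13,1) (18,1) (350/19,5)]
5. Canonical ring: [(9,5) (13,1) (18,1) (350/19,5)]

Clipped polygon: [(9,5) (13,1) (18,1) (350/19,5)]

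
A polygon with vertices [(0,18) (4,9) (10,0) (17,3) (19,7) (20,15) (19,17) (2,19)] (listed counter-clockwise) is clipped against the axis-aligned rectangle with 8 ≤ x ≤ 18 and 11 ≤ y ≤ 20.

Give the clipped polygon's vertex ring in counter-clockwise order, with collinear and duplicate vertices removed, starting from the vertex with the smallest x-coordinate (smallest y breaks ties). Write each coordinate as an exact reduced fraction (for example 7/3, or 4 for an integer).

1. After x ≥ 8: [(8,3) (10,0) (17,3) (19,7) (20,15) (19,17) (8,311/17)]
2. After x ≤ 18: [(8,3) (10,0) (17,3) (18,5) (18,291/17) (8,311/17)]
3. After y ≥ 11: [(8,11) (18,11) (18,291/17) (8,311/17)]
4. After y ≤ 20: [(8,11) (18,11) (18,291/17) (8,311/17)]
5. Canonical ring: [(8,11) (18,11) (18,291/17) (8,311/17)]

Clipped polygon: [(8,11) (18,11) (18,291/17) (8,311/17)]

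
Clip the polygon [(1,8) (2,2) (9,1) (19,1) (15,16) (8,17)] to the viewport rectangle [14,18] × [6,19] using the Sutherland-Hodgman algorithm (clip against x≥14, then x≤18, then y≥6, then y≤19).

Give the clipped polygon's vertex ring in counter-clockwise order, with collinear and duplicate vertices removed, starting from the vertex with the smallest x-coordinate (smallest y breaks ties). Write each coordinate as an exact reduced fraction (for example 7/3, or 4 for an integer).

1. After x ≥ 14: [(14,1) (19,1) (15,16) (14,113/7)]
2. After x ≤ 18: [(14,1) (18,1) (18,19/4) (15,16) (14,113/7)]
3. After y ≥ 6: [(14,6) (53/3,6) (15,16) (14,113/7)]
4. After y ≤ 19: [(14,6) (53/3,6) (15,16) (14,113/7)]
5. Canonical ring: [(14,6) (53/3,6) (15,16) (14,113/7)]

Clipped polygon: [(14,6) (53/3,6) (15,16) (14,113/7)]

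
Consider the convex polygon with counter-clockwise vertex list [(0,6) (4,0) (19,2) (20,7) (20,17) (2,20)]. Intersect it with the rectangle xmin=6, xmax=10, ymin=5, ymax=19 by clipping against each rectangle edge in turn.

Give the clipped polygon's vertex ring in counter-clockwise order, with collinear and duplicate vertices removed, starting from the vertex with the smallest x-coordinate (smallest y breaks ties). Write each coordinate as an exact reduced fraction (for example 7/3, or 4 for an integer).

Clipped polygon: [(6,5) (10,5) (10,56/3) (8,19) (6,19)]

1. After x ≥ 6: [(6,4/15) (19,2) (20,7) (20,17) (6,58/3)]
2. After x ≤ 10: [(6,4/15) (10,4/5) (10,56/3) (6,58/3)]
3. After y ≥ 5: [(6,5) (10,5) (10,56/3) (6,58/3)]
4. After y ≤ 19: [(6,19) (6,5) (10,5) (10,56/3) (8,19)]
5. Canonical ring: [(6,5) (10,5) (10,56/3) (8,19) (6,19)]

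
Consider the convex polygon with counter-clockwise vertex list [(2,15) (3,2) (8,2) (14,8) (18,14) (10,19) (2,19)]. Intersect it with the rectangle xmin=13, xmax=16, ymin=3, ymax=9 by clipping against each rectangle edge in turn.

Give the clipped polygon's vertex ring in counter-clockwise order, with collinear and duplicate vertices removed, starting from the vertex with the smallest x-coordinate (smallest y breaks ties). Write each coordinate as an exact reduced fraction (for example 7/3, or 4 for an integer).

1. After x ≥ 13: [(13,7) (14,8) (18,14) (13,137/8)]
2. After x ≤ 16: [(13,7) (14,8) (16,11) (16,61/4) (13,137/8)]
3. After y ≥ 3: [(13,7) (14,8) (16,11) (16,61/4) (13,137/8)]
4. After y ≤ 9: [(13,9) (13,7) (14,8) (44/3,9)]
5. Canonical ring: [(13,7) (14,8) (44/3,9) (13,9)]

Clipped polygon: [(13,7) (14,8) (44/3,9) (13,9)]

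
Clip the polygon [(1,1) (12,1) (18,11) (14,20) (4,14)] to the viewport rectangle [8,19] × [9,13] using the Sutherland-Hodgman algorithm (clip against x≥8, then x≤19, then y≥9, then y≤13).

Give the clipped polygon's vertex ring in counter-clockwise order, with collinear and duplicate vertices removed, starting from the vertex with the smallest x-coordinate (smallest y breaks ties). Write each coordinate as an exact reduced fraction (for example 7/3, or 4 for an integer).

1. After x ≥ 8: [(8,1) (12,1) (18,11) (14,20) (8,82/5)]
2. After x ≤ 19: [(8,1) (12,1) (18,11) (14,20) (8,82/5)]
3. After y ≥ 9: [(8,9) (84/5,9) (18,11) (14,20) (8,82/5)]
4. After y ≤ 13: [(8,13) (8,9) (84/5,9) (18,11) (154/9,13)]
5. Canonical ring: [(8,9) (84/5,9) (18,11) (154/9,13) (8,13)]

Clipped polygon: [(8,9) (84/5,9) (18,11) (154/9,13) (8,13)]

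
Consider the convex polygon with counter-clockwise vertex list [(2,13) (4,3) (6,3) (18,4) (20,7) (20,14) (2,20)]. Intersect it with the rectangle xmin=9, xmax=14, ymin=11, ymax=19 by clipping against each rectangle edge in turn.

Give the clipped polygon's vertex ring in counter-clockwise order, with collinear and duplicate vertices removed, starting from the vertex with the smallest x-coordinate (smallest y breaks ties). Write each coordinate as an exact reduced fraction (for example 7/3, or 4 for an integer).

Clipped polygon: [(9,11) (14,11) (14,16) (9,53/3)]

1. After x ≥ 9: [(9,13/4) (18,4) (20,7) (20,14) (9,53/3)]
2. After x ≤ 14: [(9,13/4) (14,11/3) (14,16) (9,53/3)]
3. After y ≥ 11: [(9,11) (14,11) (14,16) (9,53/3)]
4. After y ≤ 19: [(9,11) (14,11) (14,16) (9,53/3)]
5. Canonical ring: [(9,11) (14,11) (14,16) (9,53/3)]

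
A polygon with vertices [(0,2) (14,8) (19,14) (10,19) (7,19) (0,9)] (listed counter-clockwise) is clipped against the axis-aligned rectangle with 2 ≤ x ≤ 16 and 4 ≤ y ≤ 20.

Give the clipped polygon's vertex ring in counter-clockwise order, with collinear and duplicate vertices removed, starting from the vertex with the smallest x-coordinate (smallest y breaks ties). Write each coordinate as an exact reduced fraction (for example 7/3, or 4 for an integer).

1. After x ≥ 2: [(2,20/7) (14,8) (19,14) (10,19) (7,19) (2,83/7)]
2. After x ≤ 16: [(2,20/7) (14,8) (16,52/5) (16,47/3) (10,19) (7,19) (2,83/7)]
3. After y ≥ 4: [(2,4) (14/3,4) (14,8) (16,52/5) (16,47/3) (10,19) (7,19) (2,83/7)]
4. After y ≤ 20: [(2,4) (14/3,4) (14,8) (16,52/5) (16,47/3) (10,19) (7,19) (2,83/7)]
5. Canonical ring: [(2,4) (14/3,4) (14,8) (16,52/5) (16,47/3) (10,19) (7,19) (2,83/7)]

Clipped polygon: [(2,4) (14/3,4) (14,8) (16,52/5) (16,47/3) (10,19) (7,19) (2,83/7)]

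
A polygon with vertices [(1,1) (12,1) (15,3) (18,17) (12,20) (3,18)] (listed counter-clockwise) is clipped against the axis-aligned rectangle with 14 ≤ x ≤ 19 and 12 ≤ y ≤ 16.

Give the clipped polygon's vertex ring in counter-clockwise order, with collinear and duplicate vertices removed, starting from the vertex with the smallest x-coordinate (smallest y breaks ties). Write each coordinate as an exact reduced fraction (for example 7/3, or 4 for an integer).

1. After x ≥ 14: [(14,7/3) (15,3) (18,17) (14,19)]
2. After x ≤ 19: [(14,7/3) (15,3) (18,17) (14,19)]
3. After y ≥ 12: [(14,12) (237/14,12) (18,17) (14,19)]
4. After y ≤ 16: [(14,16) (14,12) (237/14,12) (249/14,16)]
5. Canonical ring: [(14,12) (237/14,12) (249/14,16) (14,16)]

Clipped polygon: [(14,12) (237/14,12) (249/14,16) (14,16)]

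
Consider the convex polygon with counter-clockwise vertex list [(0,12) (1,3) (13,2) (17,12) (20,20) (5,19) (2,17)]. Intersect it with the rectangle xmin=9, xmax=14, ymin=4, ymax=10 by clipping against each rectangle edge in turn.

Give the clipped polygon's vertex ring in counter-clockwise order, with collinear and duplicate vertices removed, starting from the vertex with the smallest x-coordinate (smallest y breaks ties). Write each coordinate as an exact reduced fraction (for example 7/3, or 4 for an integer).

Clipped polygon: [(9,4) (69/5,4) (14,9/2) (14,10) (9,10)]

1. After x ≥ 9: [(9,7/3) (13,2) (17,12) (20,20) (9,289/15)]
2. After x ≤ 14: [(9,7/3) (13,2) (14,9/2) (14,98/5) (9,289/15)]
3. After y ≥ 4: [(9,4) (69/5,4) (14,9/2) (14,98/5) (9,289/15)]
4. After y ≤ 10: [(9,10) (9,4) (69/5,4) (14,9/2) (14,10)]
5. Canonical ring: [(9,4) (69/5,4) (14,9/2) (14,10) (9,10)]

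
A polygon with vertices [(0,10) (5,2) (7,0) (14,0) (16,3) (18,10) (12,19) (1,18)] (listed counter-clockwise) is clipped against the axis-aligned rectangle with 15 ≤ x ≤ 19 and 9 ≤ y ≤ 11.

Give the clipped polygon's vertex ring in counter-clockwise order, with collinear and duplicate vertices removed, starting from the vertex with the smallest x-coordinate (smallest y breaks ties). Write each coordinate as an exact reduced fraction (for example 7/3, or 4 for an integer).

1. After x ≥ 15: [(15,3/2) (16,3) (18,10) (15,29/2)]
2. After x ≤ 19: [(15,3/2) (16,3) (18,10) (15,29/2)]
3. After y ≥ 9: [(15,9) (124/7,9) (18,10) (15,29/2)]
4. After y ≤ 11: [(15,11) (15,9) (124/7,9) (18,10) (52/3,11)]
5. Canonical ring: [(15,9) (124/7,9) (18,10) (52/3,11) (15,11)]

Clipped polygon: [(15,9) (124/7,9) (18,10) (52/3,11) (15,11)]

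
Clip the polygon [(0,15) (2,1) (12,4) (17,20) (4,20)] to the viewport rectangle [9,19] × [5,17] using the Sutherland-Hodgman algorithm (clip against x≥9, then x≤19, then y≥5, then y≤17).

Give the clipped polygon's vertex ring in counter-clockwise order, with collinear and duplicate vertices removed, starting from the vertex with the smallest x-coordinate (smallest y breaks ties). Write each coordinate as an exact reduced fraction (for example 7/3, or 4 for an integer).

Clipped polygon: [(9,5) (197/16,5) (257/16,17) (9,17)]

1. After x ≥ 9: [(9,31/10) (12,4) (17,20) (9,20)]
2. After x ≤ 19: [(9,31/10) (12,4) (17,20) (9,20)]
3. After y ≥ 5: [(9,5) (197/16,5) (17,20) (9,20)]
4. After y ≤ 17: [(9,17) (9,5) (197/16,5) (257/16,17)]
5. Canonical ring: [(9,5) (197/16,5) (257/16,17) (9,17)]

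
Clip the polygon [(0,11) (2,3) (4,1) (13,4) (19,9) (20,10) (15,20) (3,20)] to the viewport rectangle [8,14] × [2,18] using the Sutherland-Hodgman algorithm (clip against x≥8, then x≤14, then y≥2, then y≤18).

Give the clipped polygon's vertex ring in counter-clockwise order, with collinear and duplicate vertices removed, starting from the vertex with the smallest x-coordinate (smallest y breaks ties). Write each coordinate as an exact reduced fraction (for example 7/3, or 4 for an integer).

Clipped polygon: [(8,7/3) (13,4) (14,29/6) (14,18) (8,18)]

1. After x ≥ 8: [(8,7/3) (13,4) (19,9) (20,10) (15,20) (8,20)]
2. After x ≤ 14: [(8,7/3) (13,4) (14,29/6) (14,20) (8,20)]
3. After y ≥ 2: [(8,7/3) (13,4) (14,29/6) (14,20) (8,20)]
4. After y ≤ 18: [(8,18) (8,7/3) (13,4) (14,29/6) (14,18)]
5. Canonical ring: [(8,7/3) (13,4) (14,29/6) (14,18) (8,18)]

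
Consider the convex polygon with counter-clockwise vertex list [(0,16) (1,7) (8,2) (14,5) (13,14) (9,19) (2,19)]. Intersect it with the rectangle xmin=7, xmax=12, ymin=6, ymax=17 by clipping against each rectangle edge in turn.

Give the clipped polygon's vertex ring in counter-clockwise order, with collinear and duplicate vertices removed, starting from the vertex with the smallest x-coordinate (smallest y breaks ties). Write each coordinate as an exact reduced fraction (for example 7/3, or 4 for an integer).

Clipped polygon: [(7,6) (12,6) (12,61/4) (53/5,17) (7,17)]

1. After x ≥ 7: [(7,19/7) (8,2) (14,5) (13,14) (9,19) (7,19)]
2. After x ≤ 12: [(7,19/7) (8,2) (12,4) (12,61/4) (9,19) (7,19)]
3. After y ≥ 6: [(7,6) (12,6) (12,61/4) (9,19) (7,19)]
4. After y ≤ 17: [(7,17) (7,6) (12,6) (12,61/4) (53/5,17)]
5. Canonical ring: [(7,6) (12,6) (12,61/4) (53/5,17) (7,17)]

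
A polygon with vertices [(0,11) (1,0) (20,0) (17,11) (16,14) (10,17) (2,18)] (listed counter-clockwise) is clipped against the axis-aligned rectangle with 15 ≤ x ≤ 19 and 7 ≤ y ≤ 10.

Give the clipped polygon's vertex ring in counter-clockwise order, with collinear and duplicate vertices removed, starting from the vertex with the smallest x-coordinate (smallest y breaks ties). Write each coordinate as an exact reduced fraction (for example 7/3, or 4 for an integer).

Clipped polygon: [(15,7) (199/11,7) (190/11,10) (15,10)]

1. After x ≥ 15: [(15,0) (20,0) (17,11) (16,14) (15,29/2)]
2. After x ≤ 19: [(15,0) (19,0) (19,11/3) (17,11) (16,14) (15,29/2)]
3. After y ≥ 7: [(15,7) (199/11,7) (17,11) (16,14) (15,29/2)]
4. After y ≤ 10: [(15,10) (15,7) (199/11,7) (190/11,10)]
5. Canonical ring: [(15,7) (199/11,7) (190/11,10) (15,10)]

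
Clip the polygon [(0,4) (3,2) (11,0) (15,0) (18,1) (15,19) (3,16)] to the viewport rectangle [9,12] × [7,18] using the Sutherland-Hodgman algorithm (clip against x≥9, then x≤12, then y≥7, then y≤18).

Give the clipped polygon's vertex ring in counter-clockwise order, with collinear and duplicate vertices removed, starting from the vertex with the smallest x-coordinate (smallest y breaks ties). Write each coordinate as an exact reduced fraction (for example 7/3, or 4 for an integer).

Clipped polygon: [(9,7) (12,7) (12,18) (11,18) (9,35/2)]

1. After x ≥ 9: [(9,1/2) (11,0) (15,0) (18,1) (15,19) (9,35/2)]
2. After x ≤ 12: [(9,1/2) (11,0) (12,0) (12,73/4) (9,35/2)]
3. After y ≥ 7: [(9,7) (12,7) (12,73/4) (9,35/2)]
4. After y ≤ 18: [(9,7) (12,7) (12,18) (11,18) (9,35/2)]
5. Canonical ring: [(9,7) (12,7) (12,18) (11,18) (9,35/2)]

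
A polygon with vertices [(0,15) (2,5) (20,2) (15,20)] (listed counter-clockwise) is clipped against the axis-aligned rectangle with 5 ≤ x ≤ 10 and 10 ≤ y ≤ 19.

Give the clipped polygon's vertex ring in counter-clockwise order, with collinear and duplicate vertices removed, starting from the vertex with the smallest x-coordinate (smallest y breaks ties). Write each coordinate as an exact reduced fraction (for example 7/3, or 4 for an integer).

1. After x ≥ 5: [(5,50/3) (5,9/2) (20,2) (15,20)]
2. After x ≤ 10: [(10,55/3) (5,50/3) (5,9/2) (10,11/3)]
3. After y ≥ 10: [(10,10) (10,55/3) (5,50/3) (5,10)]
4. After y ≤ 19: [(10,10) (10,55/3) (5,50/3) (5,10)]
5. Canonical ring: [(5,10) (10,10) (10,55/3) (5,50/3)]

Clipped polygon: [(5,10) (10,10) (10,55/3) (5,50/3)]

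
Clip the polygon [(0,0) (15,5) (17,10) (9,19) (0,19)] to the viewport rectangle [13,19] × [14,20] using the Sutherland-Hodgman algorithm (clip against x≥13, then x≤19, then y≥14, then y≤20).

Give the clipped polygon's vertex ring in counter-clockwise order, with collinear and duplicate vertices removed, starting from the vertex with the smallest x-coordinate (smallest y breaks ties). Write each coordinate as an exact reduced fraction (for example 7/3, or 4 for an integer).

1. After x ≥ 13: [(13,13/3) (15,5) (17,10) (13,29/2)]
2. After x ≤ 19: [(13,13/3) (15,5) (17,10) (13,29/2)]
3. After y ≥ 14: [(13,14) (121/9,14) (13,29/2)]
4. After y ≤ 20: [(13,14) (121/9,14) (13,29/2)]
5. Canonical ring: [(13,14) (121/9,14) (13,29/2)]

Clipped polygon: [(13,14) (121/9,14) (13,29/2)]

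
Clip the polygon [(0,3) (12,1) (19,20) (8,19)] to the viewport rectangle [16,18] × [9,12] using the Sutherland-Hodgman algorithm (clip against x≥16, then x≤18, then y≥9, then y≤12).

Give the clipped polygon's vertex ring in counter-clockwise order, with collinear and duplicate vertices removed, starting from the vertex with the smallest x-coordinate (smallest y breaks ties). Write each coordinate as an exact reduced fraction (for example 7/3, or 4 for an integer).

1. After x ≥ 16: [(16,83/7) (19,20) (16,217/11)]
2. After x ≤ 18: [(16,83/7) (18,121/7) (18,219/11) (16,217/11)]
3. After y ≥ 9: [(16,83/7) (18,121/7) (18,219/11) (16,217/11)]
4. After y ≤ 12: [(16,12) (16,83/7) (305/19,12)]
5. Canonical ring: [(16,83/7) (305/19,12) (16,12)]

Clipped polygon: [(16,83/7) (305/19,12) (16,12)]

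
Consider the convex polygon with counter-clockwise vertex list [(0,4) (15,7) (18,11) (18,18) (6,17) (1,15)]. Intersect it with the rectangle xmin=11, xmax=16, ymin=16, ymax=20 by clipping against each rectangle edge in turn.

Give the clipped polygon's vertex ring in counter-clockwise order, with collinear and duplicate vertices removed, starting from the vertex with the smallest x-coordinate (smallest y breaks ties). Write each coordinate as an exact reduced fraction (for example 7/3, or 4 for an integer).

Clipped polygon: [(11,16) (16,16) (16,107/6) (11,209/12)]

1. After x ≥ 11: [(11,31/5) (15,7) (18,11) (18,18) (11,209/12)]
2. After x ≤ 16: [(11,31/5) (15,7) (16,25/3) (16,107/6) (11,209/12)]
3. After y ≥ 16: [(11,16) (16,16) (16,107/6) (11,209/12)]
4. After y ≤ 20: [(11,16) (16,16) (16,107/6) (11,209/12)]
5. Canonical ring: [(11,16) (16,16) (16,107/6) (11,209/12)]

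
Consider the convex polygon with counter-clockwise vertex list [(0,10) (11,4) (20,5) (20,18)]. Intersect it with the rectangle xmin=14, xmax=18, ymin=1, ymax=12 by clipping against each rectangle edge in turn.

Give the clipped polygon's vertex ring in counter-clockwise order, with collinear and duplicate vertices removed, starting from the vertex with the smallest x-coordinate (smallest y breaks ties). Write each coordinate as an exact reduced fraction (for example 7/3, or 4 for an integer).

1. After x ≥ 14: [(14,78/5) (14,13/3) (20,5) (20,18)]
2. After x ≤ 18: [(18,86/5) (14,78/5) (14,13/3) (18,43/9)]
3. After y ≥ 1: [(18,86/5) (14,78/5) (14,13/3) (18,43/9)]
4. After y ≤ 12: [(18,12) (14,12) (14,13/3) (18,43/9)]
5. Canonical ring: [(14,13/3) (18,43/9) (18,12) (14,12)]

Clipped polygon: [(14,13/3) (18,43/9) (18,12) (14,12)]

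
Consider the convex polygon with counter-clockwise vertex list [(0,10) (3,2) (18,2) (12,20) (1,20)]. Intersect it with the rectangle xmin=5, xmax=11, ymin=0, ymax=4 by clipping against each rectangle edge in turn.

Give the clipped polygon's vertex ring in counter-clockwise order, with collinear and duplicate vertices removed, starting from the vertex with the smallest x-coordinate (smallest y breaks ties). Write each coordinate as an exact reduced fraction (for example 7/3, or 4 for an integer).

1. After x ≥ 5: [(5,2) (18,2) (12,20) (5,20)]
2. After x ≤ 11: [(5,2) (11,2) (11,20) (5,20)]
3. After y ≥ 0: [(5,2) (11,2) (11,20) (5,20)]
4. After y ≤ 4: [(5,4) (5,2) (11,2) (11,4)]
5. Canonical ring: [(5,2) (11,2) (11,4) (5,4)]

Clipped polygon: [(5,2) (11,2) (11,4) (5,4)]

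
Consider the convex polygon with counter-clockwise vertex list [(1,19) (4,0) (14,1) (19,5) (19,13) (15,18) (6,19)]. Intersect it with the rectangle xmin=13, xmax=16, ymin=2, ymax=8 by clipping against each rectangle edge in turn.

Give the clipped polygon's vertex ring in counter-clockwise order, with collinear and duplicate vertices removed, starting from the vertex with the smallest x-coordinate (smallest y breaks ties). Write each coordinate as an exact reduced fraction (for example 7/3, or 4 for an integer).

1. After x ≥ 13: [(13,9/10) (14,1) (19,5) (19,13) (15,18) (13,164/9)]
2. After x ≤ 16: [(13,9/10) (14,1) (16,13/5) (16,67/4) (15,18) (13,164/9)]
3. After y ≥ 2: [(13,2) (61/4,2) (16,13/5) (16,67/4) (15,18) (13,164/9)]
4. After y ≤ 8: [(13,8) (13,2) (61/4,2) (16,13/5) (16,8)]
5. Canonical ring: [(13,2) (61/4,2) (16,13/5) (16,8) (13,8)]

Clipped polygon: [(13,2) (61/4,2) (16,13/5) (16,8) (13,8)]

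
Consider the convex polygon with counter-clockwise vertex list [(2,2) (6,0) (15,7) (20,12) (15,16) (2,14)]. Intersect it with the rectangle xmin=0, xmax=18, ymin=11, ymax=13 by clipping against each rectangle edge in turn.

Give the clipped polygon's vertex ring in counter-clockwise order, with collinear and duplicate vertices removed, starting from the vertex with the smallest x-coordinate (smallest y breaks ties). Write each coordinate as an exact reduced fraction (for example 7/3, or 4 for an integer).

Clipped polygon: [(2,11) (18,11) (18,13) (2,13)]

1. After x ≥ 0: [(2,2) (6,0) (15,7) (20,12) (15,16) (2,14)]
2. After x ≤ 18: [(2,2) (6,0) (15,7) (18,10) (18,68/5) (15,16) (2,14)]
3. After y ≥ 11: [(2,11) (18,11) (18,68/5) (15,16) (2,14)]
4. After y ≤ 13: [(2,13) (2,11) (18,11) (18,13)]
5. Canonical ring: [(2,11) (18,11) (18,13) (2,13)]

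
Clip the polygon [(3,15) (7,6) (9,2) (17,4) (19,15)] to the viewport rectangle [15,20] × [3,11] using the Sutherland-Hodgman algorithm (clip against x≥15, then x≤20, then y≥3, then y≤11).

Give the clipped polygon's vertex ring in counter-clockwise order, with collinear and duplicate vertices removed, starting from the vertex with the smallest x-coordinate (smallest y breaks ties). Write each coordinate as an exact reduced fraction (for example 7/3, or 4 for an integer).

1. After x ≥ 15: [(15,15) (15,7/2) (17,4) (19,15)]
2. After x ≤ 20: [(15,15) (15,7/2) (17,4) (19,15)]
3. After y ≥ 3: [(15,15) (15,7/2) (17,4) (19,15)]
4. After y ≤ 11: [(15,11) (15,7/2) (17,4) (201/11,11)]
5. Canonical ring: [(15,7/2) (17,4) (201/11,11) (15,11)]

Clipped polygon: [(15,7/2) (17,4) (201/11,11) (15,11)]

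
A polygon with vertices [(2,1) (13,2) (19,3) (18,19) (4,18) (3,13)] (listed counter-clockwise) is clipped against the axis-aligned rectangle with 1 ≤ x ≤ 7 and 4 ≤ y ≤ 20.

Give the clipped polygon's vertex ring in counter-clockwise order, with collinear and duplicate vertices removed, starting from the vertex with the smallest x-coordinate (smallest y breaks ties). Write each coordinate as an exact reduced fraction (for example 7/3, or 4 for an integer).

Clipped polygon: [(9/4,4) (7,4) (7,255/14) (4,18) (3,13)]

1. After x ≥ 1: [(2,1) (13,2) (19,3) (18,19) (4,18) (3,13)]
2. After x ≤ 7: [(2,1) (7,16/11) (7,255/14) (4,18) (3,13)]
3. After y ≥ 4: [(9/4,4) (7,4) (7,255/14) (4,18) (3,13)]
4. After y ≤ 20: [(9/4,4) (7,4) (7,255/14) (4,18) (3,13)]
5. Canonical ring: [(9/4,4) (7,4) (7,255/14) (4,18) (3,13)]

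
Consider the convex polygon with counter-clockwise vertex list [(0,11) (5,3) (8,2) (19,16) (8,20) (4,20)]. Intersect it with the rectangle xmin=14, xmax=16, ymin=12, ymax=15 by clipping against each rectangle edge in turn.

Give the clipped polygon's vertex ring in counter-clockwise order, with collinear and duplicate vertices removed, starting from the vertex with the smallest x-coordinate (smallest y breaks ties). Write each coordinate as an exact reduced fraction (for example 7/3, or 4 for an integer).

Clipped polygon: [(14,12) (111/7,12) (16,134/11) (16,15) (14,15)]

1. After x ≥ 14: [(14,106/11) (19,16) (14,196/11)]
2. After x ≤ 16: [(14,106/11) (16,134/11) (16,188/11) (14,196/11)]
3. After y ≥ 12: [(14,12) (111/7,12) (16,134/11) (16,188/11) (14,196/11)]
4. After y ≤ 15: [(14,15) (14,12) (111/7,12) (16,134/11) (16,15)]
5. Canonical ring: [(14,12) (111/7,12) (16,134/11) (16,15) (14,15)]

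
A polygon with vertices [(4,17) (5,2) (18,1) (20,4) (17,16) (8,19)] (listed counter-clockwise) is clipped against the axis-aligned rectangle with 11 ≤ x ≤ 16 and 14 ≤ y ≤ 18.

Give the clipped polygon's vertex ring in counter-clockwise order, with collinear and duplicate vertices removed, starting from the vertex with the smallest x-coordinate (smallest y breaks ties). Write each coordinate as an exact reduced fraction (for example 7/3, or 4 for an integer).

Clipped polygon: [(11,14) (16,14) (16,49/3) (11,18)]

1. After x ≥ 11: [(11,20/13) (18,1) (20,4) (17,16) (11,18)]
2. After x ≤ 16: [(11,20/13) (16,15/13) (16,49/3) (11,18)]
3. After y ≥ 14: [(11,14) (16,14) (16,49/3) (11,18)]
4. After y ≤ 18: [(11,14) (16,14) (16,49/3) (11,18)]
5. Canonical ring: [(11,14) (16,14) (16,49/3) (11,18)]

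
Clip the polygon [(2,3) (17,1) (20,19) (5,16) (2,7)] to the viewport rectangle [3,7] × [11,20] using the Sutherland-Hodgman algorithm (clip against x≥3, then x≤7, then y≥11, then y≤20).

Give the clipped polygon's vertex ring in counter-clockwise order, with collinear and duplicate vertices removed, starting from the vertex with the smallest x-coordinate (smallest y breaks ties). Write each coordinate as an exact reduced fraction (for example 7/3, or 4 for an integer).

1. After x ≥ 3: [(3,43/15) (17,1) (20,19) (5,16) (3,10)]
2. After x ≤ 7: [(3,43/15) (7,7/3) (7,82/5) (5,16) (3,10)]
3. After y ≥ 11: [(7,11) (7,82/5) (5,16) (10/3,11)]
4. After y ≤ 20: [(7,11) (7,82/5) (5,16) (10/3,11)]
5. Canonical ring: [(10/3,11) (7,11) (7,82/5) (5,16)]

Clipped polygon: [(10/3,11) (7,11) (7,82/5) (5,16)]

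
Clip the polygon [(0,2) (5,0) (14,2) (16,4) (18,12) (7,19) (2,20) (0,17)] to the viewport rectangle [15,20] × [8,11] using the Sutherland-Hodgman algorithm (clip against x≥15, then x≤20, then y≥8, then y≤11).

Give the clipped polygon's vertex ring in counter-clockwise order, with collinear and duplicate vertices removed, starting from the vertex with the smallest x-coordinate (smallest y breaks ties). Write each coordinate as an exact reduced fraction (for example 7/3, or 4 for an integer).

1. After x ≥ 15: [(15,3) (16,4) (18,12) (15,153/11)]
2. After x ≤ 20: [(15,3) (16,4) (18,12) (15,153/11)]
3. After y ≥ 8: [(15,8) (17,8) (18,12) (15,153/11)]
4. After y ≤ 11: [(15,11) (15,8) (17,8) (71/4,11)]
5. Canonical ring: [(15,8) (17,8) (71/4,11) (15,11)]

Clipped polygon: [(15,8) (17,8) (71/4,11) (15,11)]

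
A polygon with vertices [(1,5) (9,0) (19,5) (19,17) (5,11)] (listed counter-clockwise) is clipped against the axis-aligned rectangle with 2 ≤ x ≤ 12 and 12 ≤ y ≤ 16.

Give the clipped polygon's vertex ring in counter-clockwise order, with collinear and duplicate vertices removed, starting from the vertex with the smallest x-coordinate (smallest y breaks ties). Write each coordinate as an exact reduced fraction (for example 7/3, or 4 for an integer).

1. After x ≥ 2: [(2,13/2) (2,35/8) (9,0) (19,5) (19,17) (5,11)]
2. After x ≤ 12: [(2,13/2) (2,35/8) (9,0) (12,3/2) (12,14) (5,11)]
3. After y ≥ 12: [(12,12) (12,14) (22/3,12)]
4. After y ≤ 16: [(12,12) (12,14) (22/3,12)]
5. Canonical ring: [(22/3,12) (12,12) (12,14)]

Clipped polygon: [(22/3,12) (12,12) (12,14)]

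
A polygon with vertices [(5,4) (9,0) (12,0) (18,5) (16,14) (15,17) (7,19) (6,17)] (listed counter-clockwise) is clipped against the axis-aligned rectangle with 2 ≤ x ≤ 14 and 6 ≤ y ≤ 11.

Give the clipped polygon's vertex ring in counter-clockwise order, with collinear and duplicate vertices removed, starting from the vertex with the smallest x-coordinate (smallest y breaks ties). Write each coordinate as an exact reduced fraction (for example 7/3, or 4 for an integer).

1. After x ≥ 2: [(5,4) (9,0) (12,0) (18,5) (16,14) (15,17) (7,19) (6,17)]
2. After x ≤ 14: [(5,4) (9,0) (12,0) (14,5/3) (14,69/4) (7,19) (6,17)]
3. After y ≥ 6: [(67/13,6) (14,6) (14,69/4) (7,19) (6,17)]
4. After y ≤ 11: [(72/13,11) (67/13,6) (14,6) (14,11)]
5. Canonical ring: [(67/13,6) (14,6) (14,11) (72/13,11)]

Clipped polygon: [(67/13,6) (14,6) (14,11) (72/13,11)]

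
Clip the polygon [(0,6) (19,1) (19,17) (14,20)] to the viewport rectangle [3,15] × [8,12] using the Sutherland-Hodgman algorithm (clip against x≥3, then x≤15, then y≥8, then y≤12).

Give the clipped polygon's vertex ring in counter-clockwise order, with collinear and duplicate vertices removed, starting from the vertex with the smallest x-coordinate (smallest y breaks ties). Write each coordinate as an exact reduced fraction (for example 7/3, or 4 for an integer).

1. After x ≥ 3: [(3,9) (3,99/19) (19,1) (19,17) (14,20)]
2. After x ≤ 15: [(3,9) (3,99/19) (15,39/19) (15,97/5) (14,20)]
3. After y ≥ 8: [(3,9) (3,8) (15,8) (15,97/5) (14,20)]
4. After y ≤ 12: [(6,12) (3,9) (3,8) (15,8) (15,12)]
5. Canonical ring: [(3,8) (15,8) (15,12) (6,12) (3,9)]

Clipped polygon: [(3,8) (15,8) (15,12) (6,12) (3,9)]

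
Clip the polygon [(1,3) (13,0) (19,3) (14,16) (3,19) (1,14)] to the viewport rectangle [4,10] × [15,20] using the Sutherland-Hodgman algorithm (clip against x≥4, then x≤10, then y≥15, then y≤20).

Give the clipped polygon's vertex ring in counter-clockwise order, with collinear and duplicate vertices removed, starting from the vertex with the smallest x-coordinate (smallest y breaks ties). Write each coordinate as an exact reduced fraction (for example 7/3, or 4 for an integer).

Clipped polygon: [(4,15) (10,15) (10,188/11) (4,206/11)]

1. After x ≥ 4: [(4,9/4) (13,0) (19,3) (14,16) (4,206/11)]
2. After x ≤ 10: [(4,9/4) (10,3/4) (10,188/11) (4,206/11)]
3. After y ≥ 15: [(4,15) (10,15) (10,188/11) (4,206/11)]
4. After y ≤ 20: [(4,15) (10,15) (10,188/11) (4,206/11)]
5. Canonical ring: [(4,15) (10,15) (10,188/11) (4,206/11)]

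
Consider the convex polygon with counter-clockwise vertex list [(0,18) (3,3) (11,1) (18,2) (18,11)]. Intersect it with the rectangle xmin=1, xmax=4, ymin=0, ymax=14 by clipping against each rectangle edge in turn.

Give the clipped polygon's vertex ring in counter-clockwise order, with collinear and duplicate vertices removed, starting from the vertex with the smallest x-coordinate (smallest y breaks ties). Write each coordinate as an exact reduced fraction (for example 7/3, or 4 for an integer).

Clipped polygon: [(1,13) (3,3) (4,11/4) (4,14) (1,14)]

1. After x ≥ 1: [(1,317/18) (1,13) (3,3) (11,1) (18,2) (18,11)]
2. After x ≤ 4: [(4,148/9) (1,317/18) (1,13) (3,3) (4,11/4)]
3. After y ≥ 0: [(4,148/9) (1,317/18) (1,13) (3,3) (4,11/4)]
4. After y ≤ 14: [(4,14) (1,14) (1,13) (3,3) (4,11/4)]
5. Canonical ring: [(1,13) (3,3) (4,11/4) (4,14) (1,14)]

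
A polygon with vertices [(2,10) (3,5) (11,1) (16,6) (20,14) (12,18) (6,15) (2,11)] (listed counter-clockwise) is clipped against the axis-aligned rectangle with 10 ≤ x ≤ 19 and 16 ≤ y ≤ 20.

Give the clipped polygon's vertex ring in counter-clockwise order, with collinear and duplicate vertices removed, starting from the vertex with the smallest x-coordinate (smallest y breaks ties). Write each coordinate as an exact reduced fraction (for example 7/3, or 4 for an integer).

Clipped polygon: [(10,16) (16,16) (12,18) (10,17)]

1. After x ≥ 10: [(10,3/2) (11,1) (16,6) (20,14) (12,18) (10,17)]
2. After x ≤ 19: [(10,3/2) (11,1) (16,6) (19,12) (19,29/2) (12,18) (10,17)]
3. After y ≥ 16: [(10,16) (16,16) (12,18) (10,17)]
4. After y ≤ 20: [(10,16) (16,16) (12,18) (10,17)]
5. Canonical ring: [(10,16) (16,16) (12,18) (10,17)]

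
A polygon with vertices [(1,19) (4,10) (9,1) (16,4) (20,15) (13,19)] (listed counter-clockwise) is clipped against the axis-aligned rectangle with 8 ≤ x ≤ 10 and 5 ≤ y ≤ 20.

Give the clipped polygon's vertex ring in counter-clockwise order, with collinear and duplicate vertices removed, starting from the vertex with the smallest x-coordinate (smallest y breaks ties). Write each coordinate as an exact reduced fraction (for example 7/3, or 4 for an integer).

1. After x ≥ 8: [(8,19) (8,14/5) (9,1) (16,4) (20,15) (13,19)]
2. After x ≤ 10: [(10,19) (8,19) (8,14/5) (9,1) (10,10/7)]
3. After y ≥ 5: [(10,5) (10,19) (8,19) (8,5)]
4. After y ≤ 20: [(10,5) (10,19) (8,19) (8,5)]
5. Canonical ring: [(8,5) (10,5) (10,19) (8,19)]

Clipped polygon: [(8,5) (10,5) (10,19) (8,19)]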